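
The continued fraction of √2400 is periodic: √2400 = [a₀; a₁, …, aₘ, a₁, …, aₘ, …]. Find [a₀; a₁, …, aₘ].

a₀ = ⌊√2400⌋ = 48.
With m₀=0, d₀=1 and mₖ₊₁ = dₖaₖ − mₖ, dₖ₊₁ = (n − mₖ₊₁²)/dₖ, aₖ₊₁ = ⌊(a₀+mₖ₊₁)/dₖ₊₁⌋:
  k=1: m=48, d=96, a=1
  k=2: m=48, d=1, a=96
d=1 and a=2a₀=96 at k=2, so the next step gives (m, d) = (48, 96) again — its k=1 value — and the period has length 2.

[48; 1, 96]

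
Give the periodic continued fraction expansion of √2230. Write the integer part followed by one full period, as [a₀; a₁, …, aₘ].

[47; 4, 2, 18, 2, 4, 94]

a₀ = ⌊√2230⌋ = 47.
With m₀=0, d₀=1 and mₖ₊₁ = dₖaₖ − mₖ, dₖ₊₁ = (n − mₖ₊₁²)/dₖ, aₖ₊₁ = ⌊(a₀+mₖ₊₁)/dₖ₊₁⌋:
  k=1: m=47, d=21, a=4
  k=2: m=37, d=41, a=2
  k=3: m=45, d=5, a=18
  k=4: m=45, d=41, a=2
  k=5: m=37, d=21, a=4
  k=6: m=47, d=1, a=94
d=1 and a=2a₀=94 at k=6, so the next step gives (m, d) = (47, 21) again — its k=1 value — and the period has length 6.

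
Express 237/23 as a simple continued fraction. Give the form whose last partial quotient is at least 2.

237 = 10*23 + 7
23 = 3*7 + 2
7 = 3*2 + 1
2 = 2*1 + 0  (stop)
So 237/23 = [10; 3, 3, 2].

[10; 3, 3, 2]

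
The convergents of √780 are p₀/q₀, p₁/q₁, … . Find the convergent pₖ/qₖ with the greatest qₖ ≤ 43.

391/14

√780 = [27; 1, 12, 1, 54, …] (period length 4).
Convergents:
  p_0/q_0 = 27/1
  p_1/q_1 = 28/1
  p_2/q_2 = 363/13
  p_3/q_3 = 391/14
  p_4/q_4 = 21477/769
q_3 = 14 ≤ 43 < 769 = q_4, so the answer is 391/14.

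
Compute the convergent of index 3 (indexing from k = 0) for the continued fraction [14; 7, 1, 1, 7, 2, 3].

212/15

Using pₖ = aₖpₖ₋₁ + pₖ₋₂, qₖ = aₖqₖ₋₁ + qₖ₋₂ (with p₋₁=1, p₋₂=0, q₋₁=0, q₋₂=1):
  k=0: a=14, p=14, q=1
  k=1: a=7, p=99, q=7
  k=2: a=1, p=113, q=8
  k=3: a=1, p=212, q=15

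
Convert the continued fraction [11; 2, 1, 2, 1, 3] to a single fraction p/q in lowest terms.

466/41

Using pₖ = aₖpₖ₋₁ + pₖ₋₂ and qₖ = aₖqₖ₋₁ + qₖ₋₂:
  k=0: a=11, p=11, q=1
  k=1: a=2, p=23, q=2
  k=2: a=1, p=34, q=3
  k=3: a=2, p=91, q=8
  k=4: a=1, p=125, q=11
  k=5: a=3, p=466, q=41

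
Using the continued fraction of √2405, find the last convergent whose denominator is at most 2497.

√2405 = [49; 24, 1, 1, 24, 98, …] (period length 5).
Convergents:
  p_0/q_0 = 49/1
  p_1/q_1 = 1177/24
  p_2/q_2 = 1226/25
  p_3/q_3 = 2403/49
  p_4/q_4 = 58898/1201
  p_5/q_5 = 5774407/117747
q_4 = 1201 ≤ 2497 < 117747 = q_5, so the answer is 58898/1201.

58898/1201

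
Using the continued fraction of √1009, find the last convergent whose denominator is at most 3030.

34433/1084

√1009 = [31; 1, 3, 3, 1, 62, …] (period length 5).
Convergents:
  p_0/q_0 = 31/1
  p_1/q_1 = 32/1
  p_2/q_2 = 127/4
  p_3/q_3 = 413/13
  p_4/q_4 = 540/17
  p_5/q_5 = 33893/1067
  p_6/q_6 = 34433/1084
  p_7/q_7 = 137192/4319
q_6 = 1084 ≤ 3030 < 4319 = q_7, so the answer is 34433/1084.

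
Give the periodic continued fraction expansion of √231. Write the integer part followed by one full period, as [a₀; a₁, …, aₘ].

[15; 5, 30]

a₀ = ⌊√231⌋ = 15.
With m₀=0, d₀=1 and mₖ₊₁ = dₖaₖ − mₖ, dₖ₊₁ = (n − mₖ₊₁²)/dₖ, aₖ₊₁ = ⌊(a₀+mₖ₊₁)/dₖ₊₁⌋:
  k=1: m=15, d=6, a=5
  k=2: m=15, d=1, a=30
d=1 and a=2a₀=30 at k=2, so the next step gives (m, d) = (15, 6) again — its k=1 value — and the period has length 2.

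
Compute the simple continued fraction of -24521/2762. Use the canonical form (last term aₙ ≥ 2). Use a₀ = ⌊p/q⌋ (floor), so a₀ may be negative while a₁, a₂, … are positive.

[-9; 8, 5, 9, 2, 3]

-24521 = -9×2762 + 337
2762 = 8×337 + 66
337 = 5×66 + 7
66 = 9×7 + 3
7 = 2×3 + 1
3 = 3×1 + 0  (stop)
So -24521/2762 = [-9; 8, 5, 9, 2, 3].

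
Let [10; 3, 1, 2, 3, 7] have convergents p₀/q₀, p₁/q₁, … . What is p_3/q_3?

113/11

Using pₖ = aₖpₖ₋₁ + pₖ₋₂, qₖ = aₖqₖ₋₁ + qₖ₋₂ (with p₋₁=1, p₋₂=0, q₋₁=0, q₋₂=1):
  k=0: a=10, p=10, q=1
  k=1: a=3, p=31, q=3
  k=2: a=1, p=41, q=4
  k=3: a=2, p=113, q=11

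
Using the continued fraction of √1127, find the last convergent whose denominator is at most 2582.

55224/1645

√1127 = [33; 1, 1, 3, 33, 3, 1, 1, 66, …] (period length 8).
Convergents:
  p_0/q_0 = 33/1
  p_1/q_1 = 34/1
  p_2/q_2 = 67/2
  p_3/q_3 = 235/7
  p_4/q_4 = 7822/233
  p_5/q_5 = 23701/706
  p_6/q_6 = 31523/939
  p_7/q_7 = 55224/1645
  p_8/q_8 = 3676307/109509
q_7 = 1645 ≤ 2582 < 109509 = q_8, so the answer is 55224/1645.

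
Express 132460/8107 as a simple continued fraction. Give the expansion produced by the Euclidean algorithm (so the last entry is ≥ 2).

132460 = 16*8107 + 2748
8107 = 2*2748 + 2611
2748 = 1*2611 + 137
2611 = 19*137 + 8
137 = 17*8 + 1
8 = 8*1 + 0  (stop)
So 132460/8107 = [16; 2, 1, 19, 17, 8].

[16; 2, 1, 19, 17, 8]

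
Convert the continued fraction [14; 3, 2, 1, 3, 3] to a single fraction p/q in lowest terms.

Fold from the inside: start with 3/1.
  3 + 1/3 = 10/3
  1 + 3/10 = 13/10
  2 + 10/13 = 36/13
  3 + 13/36 = 121/36
  14 + 36/121 = 1730/121

1730/121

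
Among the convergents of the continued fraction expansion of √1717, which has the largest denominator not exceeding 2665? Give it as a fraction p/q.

51713/1248

√1717 = [41; 2, 3, 2, 4, 2, 3, 2, 82, …] (period length 8).
Convergents:
  p_0/q_0 = 41/1
  p_1/q_1 = 83/2
  p_2/q_2 = 290/7
  p_3/q_3 = 663/16
  p_4/q_4 = 2942/71
  p_5/q_5 = 6547/158
  p_6/q_6 = 22583/545
  p_7/q_7 = 51713/1248
  p_8/q_8 = 4263049/102881
q_7 = 1248 ≤ 2665 < 102881 = q_8, so the answer is 51713/1248.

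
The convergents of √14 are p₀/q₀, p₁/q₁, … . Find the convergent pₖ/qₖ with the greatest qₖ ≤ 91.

√14 = [3; 1, 2, 1, 6, …] (period length 4).
Convergents:
  p_0/q_0 = 3/1
  p_1/q_1 = 4/1
  p_2/q_2 = 11/3
  p_3/q_3 = 15/4
  p_4/q_4 = 101/27
  p_5/q_5 = 116/31
  p_6/q_6 = 333/89
  p_7/q_7 = 449/120
q_6 = 89 ≤ 91 < 120 = q_7, so the answer is 333/89.

333/89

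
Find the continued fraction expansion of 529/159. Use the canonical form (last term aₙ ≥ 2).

[3; 3, 17, 3]

529 = 3×159 + 52
159 = 3×52 + 3
52 = 17×3 + 1
3 = 3×1 + 0  (stop)
So 529/159 = [3; 3, 17, 3].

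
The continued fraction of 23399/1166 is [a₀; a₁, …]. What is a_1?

23399 = 20·1166 + 79   →  a_0 = 20
1166 = 14·79 + 60   →  a_1 = 14

14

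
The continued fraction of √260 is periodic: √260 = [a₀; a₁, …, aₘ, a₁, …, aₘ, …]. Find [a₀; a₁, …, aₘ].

[16; 8, 32]

a₀ = ⌊√260⌋ = 16.
With m₀=0, d₀=1 and mₖ₊₁ = dₖaₖ − mₖ, dₖ₊₁ = (n − mₖ₊₁²)/dₖ, aₖ₊₁ = ⌊(a₀+mₖ₊₁)/dₖ₊₁⌋:
  k=1: m=16, d=4, a=8
  k=2: m=16, d=1, a=32
d=1 and a=2a₀=32 at k=2, so the next step gives (m, d) = (16, 4) again — its k=1 value — and the period has length 2.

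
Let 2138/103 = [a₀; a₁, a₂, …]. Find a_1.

2138 = 20·103 + 78   →  a_0 = 20
103 = 1·78 + 25   →  a_1 = 1

1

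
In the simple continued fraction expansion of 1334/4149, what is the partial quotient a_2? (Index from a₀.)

9

1334 = 0·4149 + 1334   →  a_0 = 0
4149 = 3·1334 + 147   →  a_1 = 3
1334 = 9·147 + 11   →  a_2 = 9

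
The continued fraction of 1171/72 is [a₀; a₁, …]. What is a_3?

1171 = 16·72 + 19   →  a_0 = 16
72 = 3·19 + 15   →  a_1 = 3
19 = 1·15 + 4   →  a_2 = 1
15 = 3·4 + 3   →  a_3 = 3

3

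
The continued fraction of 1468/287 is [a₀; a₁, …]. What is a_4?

1468 = 5·287 + 33   →  a_0 = 5
287 = 8·33 + 23   →  a_1 = 8
33 = 1·23 + 10   →  a_2 = 1
23 = 2·10 + 3   →  a_3 = 2
10 = 3·3 + 1   →  a_4 = 3

3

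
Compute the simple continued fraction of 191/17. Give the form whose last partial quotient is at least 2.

191 = 11*17 + 4
17 = 4*4 + 1
4 = 4*1 + 0  (stop)
So 191/17 = [11; 4, 4].

[11; 4, 4]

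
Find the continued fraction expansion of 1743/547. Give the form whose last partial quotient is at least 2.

1743 = 3×547 + 102
547 = 5×102 + 37
102 = 2×37 + 28
37 = 1×28 + 9
28 = 3×9 + 1
9 = 9×1 + 0  (stop)
So 1743/547 = [3; 5, 2, 1, 3, 9].

[3; 5, 2, 1, 3, 9]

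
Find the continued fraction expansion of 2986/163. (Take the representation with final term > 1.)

[18; 3, 7, 2, 3]

2986 = 18×163 + 52
163 = 3×52 + 7
52 = 7×7 + 3
7 = 2×3 + 1
3 = 3×1 + 0  (stop)
So 2986/163 = [18; 3, 7, 2, 3].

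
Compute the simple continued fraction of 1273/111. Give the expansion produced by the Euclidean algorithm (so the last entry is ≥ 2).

1273 = 11·111 + 52
111 = 2·52 + 7
52 = 7·7 + 3
7 = 2·3 + 1
3 = 3·1 + 0  (stop)
So 1273/111 = [11; 2, 7, 2, 3].

[11; 2, 7, 2, 3]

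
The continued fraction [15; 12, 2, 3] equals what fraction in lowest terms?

Using pₖ = aₖpₖ₋₁ + pₖ₋₂ and qₖ = aₖqₖ₋₁ + qₖ₋₂:
  k=0: a=15, p=15, q=1
  k=1: a=12, p=181, q=12
  k=2: a=2, p=377, q=25
  k=3: a=3, p=1312, q=87

1312/87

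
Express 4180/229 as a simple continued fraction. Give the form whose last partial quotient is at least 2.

[18; 3, 1, 18, 3]

4180 = 18×229 + 58
229 = 3×58 + 55
58 = 1×55 + 3
55 = 18×3 + 1
3 = 3×1 + 0  (stop)
So 4180/229 = [18; 3, 1, 18, 3].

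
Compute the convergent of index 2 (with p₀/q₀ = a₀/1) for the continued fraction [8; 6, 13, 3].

645/79

Using pₖ = aₖpₖ₋₁ + pₖ₋₂, qₖ = aₖqₖ₋₁ + qₖ₋₂ (with p₋₁=1, p₋₂=0, q₋₁=0, q₋₂=1):
  k=0: a=8, p=8, q=1
  k=1: a=6, p=49, q=6
  k=2: a=13, p=645, q=79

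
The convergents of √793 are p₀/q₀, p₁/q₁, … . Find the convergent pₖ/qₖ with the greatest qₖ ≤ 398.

4393/156

√793 = [28; 6, 4, 6, 56, …] (period length 4).
Convergents:
  p_0/q_0 = 28/1
  p_1/q_1 = 169/6
  p_2/q_2 = 704/25
  p_3/q_3 = 4393/156
  p_4/q_4 = 246712/8761
q_3 = 156 ≤ 398 < 8761 = q_4, so the answer is 4393/156.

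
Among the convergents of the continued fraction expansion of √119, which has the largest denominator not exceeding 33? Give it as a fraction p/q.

120/11

√119 = [10; 1, 9, 1, 20, …] (period length 4).
Convergents:
  p_0/q_0 = 10/1
  p_1/q_1 = 11/1
  p_2/q_2 = 109/10
  p_3/q_3 = 120/11
  p_4/q_4 = 2509/230
q_3 = 11 ≤ 33 < 230 = q_4, so the answer is 120/11.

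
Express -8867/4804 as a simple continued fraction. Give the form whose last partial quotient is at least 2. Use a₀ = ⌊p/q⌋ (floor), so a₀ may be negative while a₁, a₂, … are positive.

-8867 = -2×4804 + 741
4804 = 6×741 + 358
741 = 2×358 + 25
358 = 14×25 + 8
25 = 3×8 + 1
8 = 8×1 + 0  (stop)
So -8867/4804 = [-2; 6, 2, 14, 3, 8].

[-2; 6, 2, 14, 3, 8]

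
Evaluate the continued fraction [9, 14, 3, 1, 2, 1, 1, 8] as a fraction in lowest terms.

28861/3182

Fold from the inside: start with 8/1.
  1 + 1/8 = 9/8
  1 + 8/9 = 17/9
  2 + 9/17 = 43/17
  1 + 17/43 = 60/43
  3 + 43/60 = 223/60
  14 + 60/223 = 3182/223
  9 + 223/3182 = 28861/3182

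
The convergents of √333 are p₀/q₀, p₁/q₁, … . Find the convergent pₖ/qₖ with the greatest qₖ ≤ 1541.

√333 = [18; 4, 36, …] (period length 2).
Convergents:
  p_0/q_0 = 18/1
  p_1/q_1 = 73/4
  p_2/q_2 = 2646/145
  p_3/q_3 = 10657/584
  p_4/q_4 = 386298/21169
q_3 = 584 ≤ 1541 < 21169 = q_4, so the answer is 10657/584.

10657/584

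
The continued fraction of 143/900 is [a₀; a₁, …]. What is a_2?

143 = 0·900 + 143   →  a_0 = 0
900 = 6·143 + 42   →  a_1 = 6
143 = 3·42 + 17   →  a_2 = 3

3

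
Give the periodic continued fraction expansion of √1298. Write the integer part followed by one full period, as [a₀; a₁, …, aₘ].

[36; 36, 72]

a₀ = ⌊√1298⌋ = 36.
With m₀=0, d₀=1 and mₖ₊₁ = dₖaₖ − mₖ, dₖ₊₁ = (n − mₖ₊₁²)/dₖ, aₖ₊₁ = ⌊(a₀+mₖ₊₁)/dₖ₊₁⌋:
  k=1: m=36, d=2, a=36
  k=2: m=36, d=1, a=72
d=1 and a=2a₀=72 at k=2, so the next step gives (m, d) = (36, 2) again — its k=1 value — and the period has length 2.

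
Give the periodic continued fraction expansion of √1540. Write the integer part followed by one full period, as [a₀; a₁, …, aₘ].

[39; 4, 8, 2, 8, 4, 78]

a₀ = ⌊√1540⌋ = 39.
With m₀=0, d₀=1 and mₖ₊₁ = dₖaₖ − mₖ, dₖ₊₁ = (n − mₖ₊₁²)/dₖ, aₖ₊₁ = ⌊(a₀+mₖ₊₁)/dₖ₊₁⌋:
  k=1: m=39, d=19, a=4
  k=2: m=37, d=9, a=8
  k=3: m=35, d=35, a=2
  k=4: m=35, d=9, a=8
  k=5: m=37, d=19, a=4
  k=6: m=39, d=1, a=78
d=1 and a=2a₀=78 at k=6, so the next step gives (m, d) = (39, 19) again — its k=1 value — and the period has length 6.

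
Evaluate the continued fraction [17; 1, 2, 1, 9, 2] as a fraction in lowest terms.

1455/82

Fold from the inside: start with 2/1.
  9 + 1/2 = 19/2
  1 + 2/19 = 21/19
  2 + 19/21 = 61/21
  1 + 21/61 = 82/61
  17 + 61/82 = 1455/82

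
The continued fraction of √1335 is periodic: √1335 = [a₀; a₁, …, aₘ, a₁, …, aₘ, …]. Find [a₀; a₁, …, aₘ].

a₀ = ⌊√1335⌋ = 36.
With m₀=0, d₀=1 and mₖ₊₁ = dₖaₖ − mₖ, dₖ₊₁ = (n − mₖ₊₁²)/dₖ, aₖ₊₁ = ⌊(a₀+mₖ₊₁)/dₖ₊₁⌋:
  k=1: m=36, d=39, a=1
  k=2: m=3, d=34, a=1
  k=3: m=31, d=11, a=6
  k=4: m=35, d=10, a=7
  k=5: m=35, d=11, a=6
  k=6: m=31, d=34, a=1
  k=7: m=3, d=39, a=1
  k=8: m=36, d=1, a=72
d=1 and a=2a₀=72 at k=8, so the next step gives (m, d) = (36, 39) again — its k=1 value — and the period has length 8.

[36; 1, 1, 6, 7, 6, 1, 1, 72]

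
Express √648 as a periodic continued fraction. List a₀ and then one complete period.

[25; 2, 5, 6, 5, 2, 50]

a₀ = ⌊√648⌋ = 25.
With m₀=0, d₀=1 and mₖ₊₁ = dₖaₖ − mₖ, dₖ₊₁ = (n − mₖ₊₁²)/dₖ, aₖ₊₁ = ⌊(a₀+mₖ₊₁)/dₖ₊₁⌋:
  k=1: m=25, d=23, a=2
  k=2: m=21, d=9, a=5
  k=3: m=24, d=8, a=6
  k=4: m=24, d=9, a=5
  k=5: m=21, d=23, a=2
  k=6: m=25, d=1, a=50
d=1 and a=2a₀=50 at k=6, so the next step gives (m, d) = (25, 23) again — its k=1 value — and the period has length 6.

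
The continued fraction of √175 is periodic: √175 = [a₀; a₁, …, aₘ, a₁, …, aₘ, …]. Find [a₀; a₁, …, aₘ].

a₀ = ⌊√175⌋ = 13.
With m₀=0, d₀=1 and mₖ₊₁ = dₖaₖ − mₖ, dₖ₊₁ = (n − mₖ₊₁²)/dₖ, aₖ₊₁ = ⌊(a₀+mₖ₊₁)/dₖ₊₁⌋:
  k=1: m=13, d=6, a=4
  k=2: m=11, d=9, a=2
  k=3: m=7, d=14, a=1
  k=4: m=7, d=9, a=2
  k=5: m=11, d=6, a=4
  k=6: m=13, d=1, a=26
d=1 and a=2a₀=26 at k=6, so the next step gives (m, d) = (13, 6) again — its k=1 value — and the period has length 6.

[13; 4, 2, 1, 2, 4, 26]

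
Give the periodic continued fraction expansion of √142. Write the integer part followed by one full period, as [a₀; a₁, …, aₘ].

[11; 1, 10, 1, 22]

a₀ = ⌊√142⌋ = 11.
With m₀=0, d₀=1 and mₖ₊₁ = dₖaₖ − mₖ, dₖ₊₁ = (n − mₖ₊₁²)/dₖ, aₖ₊₁ = ⌊(a₀+mₖ₊₁)/dₖ₊₁⌋:
  k=1: m=11, d=21, a=1
  k=2: m=10, d=2, a=10
  k=3: m=10, d=21, a=1
  k=4: m=11, d=1, a=22
d=1 and a=2a₀=22 at k=4, so the next step gives (m, d) = (11, 21) again — its k=1 value — and the period has length 4.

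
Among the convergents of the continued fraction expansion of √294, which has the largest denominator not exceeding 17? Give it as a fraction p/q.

120/7

√294 = [17; 6, 1, 4, 1, 6, 34, …] (period length 6).
Convergents:
  p_0/q_0 = 17/1
  p_1/q_1 = 103/6
  p_2/q_2 = 120/7
  p_3/q_3 = 583/34
q_2 = 7 ≤ 17 < 34 = q_3, so the answer is 120/7.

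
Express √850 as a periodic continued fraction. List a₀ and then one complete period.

a₀ = ⌊√850⌋ = 29.
With m₀=0, d₀=1 and mₖ₊₁ = dₖaₖ − mₖ, dₖ₊₁ = (n − mₖ₊₁²)/dₖ, aₖ₊₁ = ⌊(a₀+mₖ₊₁)/dₖ₊₁⌋:
  k=1: m=29, d=9, a=6
  k=2: m=25, d=25, a=2
  k=3: m=25, d=9, a=6
  k=4: m=29, d=1, a=58
d=1 and a=2a₀=58 at k=4, so the next step gives (m, d) = (29, 9) again — its k=1 value — and the period has length 4.

[29; 6, 2, 6, 58]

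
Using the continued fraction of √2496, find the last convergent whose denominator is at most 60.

√2496 = [49; 1, 23, 1, 98, …] (period length 4).
Convergents:
  p_0/q_0 = 49/1
  p_1/q_1 = 50/1
  p_2/q_2 = 1199/24
  p_3/q_3 = 1249/25
  p_4/q_4 = 123601/2474
q_3 = 25 ≤ 60 < 2474 = q_4, so the answer is 1249/25.

1249/25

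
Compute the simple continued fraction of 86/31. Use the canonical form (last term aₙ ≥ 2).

86 = 2×31 + 24
31 = 1×24 + 7
24 = 3×7 + 3
7 = 2×3 + 1
3 = 3×1 + 0  (stop)
So 86/31 = [2; 1, 3, 2, 3].

[2; 1, 3, 2, 3]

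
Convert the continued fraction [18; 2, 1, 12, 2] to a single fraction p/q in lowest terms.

1449/79

Using pₖ = aₖpₖ₋₁ + pₖ₋₂ and qₖ = aₖqₖ₋₁ + qₖ₋₂:
  k=0: a=18, p=18, q=1
  k=1: a=2, p=37, q=2
  k=2: a=1, p=55, q=3
  k=3: a=12, p=697, q=38
  k=4: a=2, p=1449, q=79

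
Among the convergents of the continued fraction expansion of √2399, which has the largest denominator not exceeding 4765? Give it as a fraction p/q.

√2399 = [48; 1, 47, 1, 96, …] (period length 4).
Convergents:
  p_0/q_0 = 48/1
  p_1/q_1 = 49/1
  p_2/q_2 = 2351/48
  p_3/q_3 = 2400/49
  p_4/q_4 = 232751/4752
  p_5/q_5 = 235151/4801
q_4 = 4752 ≤ 4765 < 4801 = q_5, so the answer is 232751/4752.

232751/4752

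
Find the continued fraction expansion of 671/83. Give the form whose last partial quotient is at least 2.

671 = 8*83 + 7
83 = 11*7 + 6
7 = 1*6 + 1
6 = 6*1 + 0  (stop)
So 671/83 = [8; 11, 1, 6].

[8; 11, 1, 6]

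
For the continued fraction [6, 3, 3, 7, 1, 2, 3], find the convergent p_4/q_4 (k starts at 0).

523/83

Using pₖ = aₖpₖ₋₁ + pₖ₋₂, qₖ = aₖqₖ₋₁ + qₖ₋₂ (with p₋₁=1, p₋₂=0, q₋₁=0, q₋₂=1):
  k=0: a=6, p=6, q=1
  k=1: a=3, p=19, q=3
  k=2: a=3, p=63, q=10
  k=3: a=7, p=460, q=73
  k=4: a=1, p=523, q=83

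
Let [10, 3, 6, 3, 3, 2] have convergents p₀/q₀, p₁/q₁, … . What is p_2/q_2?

196/19

Using pₖ = aₖpₖ₋₁ + pₖ₋₂, qₖ = aₖqₖ₋₁ + qₖ₋₂ (with p₋₁=1, p₋₂=0, q₋₁=0, q₋₂=1):
  k=0: a=10, p=10, q=1
  k=1: a=3, p=31, q=3
  k=2: a=6, p=196, q=19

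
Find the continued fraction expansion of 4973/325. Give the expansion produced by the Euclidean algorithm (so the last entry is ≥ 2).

[15; 3, 3, 6, 5]

4973 = 15×325 + 98
325 = 3×98 + 31
98 = 3×31 + 5
31 = 6×5 + 1
5 = 5×1 + 0  (stop)
So 4973/325 = [15; 3, 3, 6, 5].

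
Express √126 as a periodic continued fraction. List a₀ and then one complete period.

a₀ = ⌊√126⌋ = 11.
With m₀=0, d₀=1 and mₖ₊₁ = dₖaₖ − mₖ, dₖ₊₁ = (n − mₖ₊₁²)/dₖ, aₖ₊₁ = ⌊(a₀+mₖ₊₁)/dₖ₊₁⌋:
  k=1: m=11, d=5, a=4
  k=2: m=9, d=9, a=2
  k=3: m=9, d=5, a=4
  k=4: m=11, d=1, a=22
d=1 and a=2a₀=22 at k=4, so the next step gives (m, d) = (11, 5) again — its k=1 value — and the period has length 4.

[11; 4, 2, 4, 22]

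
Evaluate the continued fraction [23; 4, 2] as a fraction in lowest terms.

209/9

Fold from the inside: start with 2/1.
  4 + 1/2 = 9/2
  23 + 2/9 = 209/9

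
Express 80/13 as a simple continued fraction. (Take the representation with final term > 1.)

80 = 6·13 + 2
13 = 6·2 + 1
2 = 2·1 + 0  (stop)
So 80/13 = [6; 6, 2].

[6; 6, 2]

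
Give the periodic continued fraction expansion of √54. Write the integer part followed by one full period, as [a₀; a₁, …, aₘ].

[7; 2, 1, 6, 1, 2, 14]

a₀ = ⌊√54⌋ = 7.
With m₀=0, d₀=1 and mₖ₊₁ = dₖaₖ − mₖ, dₖ₊₁ = (n − mₖ₊₁²)/dₖ, aₖ₊₁ = ⌊(a₀+mₖ₊₁)/dₖ₊₁⌋:
  k=1: m=7, d=5, a=2
  k=2: m=3, d=9, a=1
  k=3: m=6, d=2, a=6
  k=4: m=6, d=9, a=1
  k=5: m=3, d=5, a=2
  k=6: m=7, d=1, a=14
d=1 and a=2a₀=14 at k=6, so the next step gives (m, d) = (7, 5) again — its k=1 value — and the period has length 6.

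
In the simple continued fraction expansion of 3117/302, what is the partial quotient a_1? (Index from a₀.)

3

3117 = 10·302 + 97   →  a_0 = 10
302 = 3·97 + 11   →  a_1 = 3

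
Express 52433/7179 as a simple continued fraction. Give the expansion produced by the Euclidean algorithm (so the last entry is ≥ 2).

[7; 3, 3, 2, 2, 3, 18, 2]

52433 = 7·7179 + 2180
7179 = 3·2180 + 639
2180 = 3·639 + 263
639 = 2·263 + 113
263 = 2·113 + 37
113 = 3·37 + 2
37 = 18·2 + 1
2 = 2·1 + 0  (stop)
So 52433/7179 = [7; 3, 3, 2, 2, 3, 18, 2].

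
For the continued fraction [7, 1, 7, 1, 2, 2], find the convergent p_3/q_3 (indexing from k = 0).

71/9

Using pₖ = aₖpₖ₋₁ + pₖ₋₂, qₖ = aₖqₖ₋₁ + qₖ₋₂ (with p₋₁=1, p₋₂=0, q₋₁=0, q₋₂=1):
  k=0: a=7, p=7, q=1
  k=1: a=1, p=8, q=1
  k=2: a=7, p=63, q=8
  k=3: a=1, p=71, q=9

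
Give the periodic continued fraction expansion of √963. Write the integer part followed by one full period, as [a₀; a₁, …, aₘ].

[31; 31, 62]

a₀ = ⌊√963⌋ = 31.
With m₀=0, d₀=1 and mₖ₊₁ = dₖaₖ − mₖ, dₖ₊₁ = (n − mₖ₊₁²)/dₖ, aₖ₊₁ = ⌊(a₀+mₖ₊₁)/dₖ₊₁⌋:
  k=1: m=31, d=2, a=31
  k=2: m=31, d=1, a=62
d=1 and a=2a₀=62 at k=2, so the next step gives (m, d) = (31, 2) again — its k=1 value — and the period has length 2.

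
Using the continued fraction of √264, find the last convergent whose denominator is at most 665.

√264 = [16; 4, 32, …] (period length 2).
Convergents:
  p_0/q_0 = 16/1
  p_1/q_1 = 65/4
  p_2/q_2 = 2096/129
  p_3/q_3 = 8449/520
  p_4/q_4 = 272464/16769
q_3 = 520 ≤ 665 < 16769 = q_4, so the answer is 8449/520.

8449/520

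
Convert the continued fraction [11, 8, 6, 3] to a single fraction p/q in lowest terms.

1724/155

Fold from the inside: start with 3/1.
  6 + 1/3 = 19/3
  8 + 3/19 = 155/19
  11 + 19/155 = 1724/155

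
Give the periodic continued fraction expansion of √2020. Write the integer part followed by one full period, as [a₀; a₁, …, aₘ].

[44; 1, 16, 1, 88]

a₀ = ⌊√2020⌋ = 44.
With m₀=0, d₀=1 and mₖ₊₁ = dₖaₖ − mₖ, dₖ₊₁ = (n − mₖ₊₁²)/dₖ, aₖ₊₁ = ⌊(a₀+mₖ₊₁)/dₖ₊₁⌋:
  k=1: m=44, d=84, a=1
  k=2: m=40, d=5, a=16
  k=3: m=40, d=84, a=1
  k=4: m=44, d=1, a=88
d=1 and a=2a₀=88 at k=4, so the next step gives (m, d) = (44, 84) again — its k=1 value — and the period has length 4.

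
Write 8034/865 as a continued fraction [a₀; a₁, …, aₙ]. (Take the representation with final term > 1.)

[9; 3, 2, 9, 13]

8034 = 9*865 + 249
865 = 3*249 + 118
249 = 2*118 + 13
118 = 9*13 + 1
13 = 13*1 + 0  (stop)
So 8034/865 = [9; 3, 2, 9, 13].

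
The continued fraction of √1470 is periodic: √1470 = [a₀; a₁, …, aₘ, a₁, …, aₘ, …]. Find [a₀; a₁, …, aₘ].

a₀ = ⌊√1470⌋ = 38.

[38; 2, 1, 14, 1, 2, 76]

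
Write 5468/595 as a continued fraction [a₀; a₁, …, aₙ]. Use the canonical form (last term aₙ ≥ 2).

5468 = 9*595 + 113
595 = 5*113 + 30
113 = 3*30 + 23
30 = 1*23 + 7
23 = 3*7 + 2
7 = 3*2 + 1
2 = 2*1 + 0  (stop)
So 5468/595 = [9; 5, 3, 1, 3, 3, 2].

[9; 5, 3, 1, 3, 3, 2]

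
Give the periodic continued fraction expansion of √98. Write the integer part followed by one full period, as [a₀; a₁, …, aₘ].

[9; 1, 8, 1, 18]

a₀ = ⌊√98⌋ = 9.
With m₀=0, d₀=1 and mₖ₊₁ = dₖaₖ − mₖ, dₖ₊₁ = (n − mₖ₊₁²)/dₖ, aₖ₊₁ = ⌊(a₀+mₖ₊₁)/dₖ₊₁⌋:
  k=1: m=9, d=17, a=1
  k=2: m=8, d=2, a=8
  k=3: m=8, d=17, a=1
  k=4: m=9, d=1, a=18
d=1 and a=2a₀=18 at k=4, so the next step gives (m, d) = (9, 17) again — its k=1 value — and the period has length 4.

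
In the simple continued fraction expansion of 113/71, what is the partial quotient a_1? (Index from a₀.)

113 = 1·71 + 42   →  a_0 = 1
71 = 1·42 + 29   →  a_1 = 1

1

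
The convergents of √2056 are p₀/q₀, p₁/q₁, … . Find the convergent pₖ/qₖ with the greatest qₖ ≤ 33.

1451/32

√2056 = [45; 2, 1, 10, 1, 2, 90, …] (period length 6).
Convergents:
  p_0/q_0 = 45/1
  p_1/q_1 = 91/2
  p_2/q_2 = 136/3
  p_3/q_3 = 1451/32
  p_4/q_4 = 1587/35
q_3 = 32 ≤ 33 < 35 = q_4, so the answer is 1451/32.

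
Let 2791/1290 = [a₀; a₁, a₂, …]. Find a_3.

1

2791 = 2·1290 + 211   →  a_0 = 2
1290 = 6·211 + 24   →  a_1 = 6
211 = 8·24 + 19   →  a_2 = 8
24 = 1·19 + 5   →  a_3 = 1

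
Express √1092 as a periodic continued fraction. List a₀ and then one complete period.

a₀ = ⌊√1092⌋ = 33.
With m₀=0, d₀=1 and mₖ₊₁ = dₖaₖ − mₖ, dₖ₊₁ = (n − mₖ₊₁²)/dₖ, aₖ₊₁ = ⌊(a₀+mₖ₊₁)/dₖ₊₁⌋:
  k=1: m=33, d=3, a=22
  k=2: m=33, d=1, a=66
d=1 and a=2a₀=66 at k=2, so the next step gives (m, d) = (33, 3) again — its k=1 value — and the period has length 2.

[33; 22, 66]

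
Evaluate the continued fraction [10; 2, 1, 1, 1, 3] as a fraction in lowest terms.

301/29

Using pₖ = aₖpₖ₋₁ + pₖ₋₂ and qₖ = aₖqₖ₋₁ + qₖ₋₂:
  k=0: a=10, p=10, q=1
  k=1: a=2, p=21, q=2
  k=2: a=1, p=31, q=3
  k=3: a=1, p=52, q=5
  k=4: a=1, p=83, q=8
  k=5: a=3, p=301, q=29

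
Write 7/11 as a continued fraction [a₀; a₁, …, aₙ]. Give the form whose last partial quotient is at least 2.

7 = 0·11 + 7
11 = 1·7 + 4
7 = 1·4 + 3
4 = 1·3 + 1
3 = 3·1 + 0  (stop)
So 7/11 = [0; 1, 1, 1, 3].

[0; 1, 1, 1, 3]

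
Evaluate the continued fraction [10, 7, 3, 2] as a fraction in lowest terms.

517/51

Fold from the inside: start with 2/1.
  3 + 1/2 = 7/2
  7 + 2/7 = 51/7
  10 + 7/51 = 517/51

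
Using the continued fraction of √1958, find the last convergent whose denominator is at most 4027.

√1958 = [44; 4, 88, …] (period length 2).
Convergents:
  p_0/q_0 = 44/1
  p_1/q_1 = 177/4
  p_2/q_2 = 15620/353
  p_3/q_3 = 62657/1416
  p_4/q_4 = 5529436/124961
q_3 = 1416 ≤ 4027 < 124961 = q_4, so the answer is 62657/1416.

62657/1416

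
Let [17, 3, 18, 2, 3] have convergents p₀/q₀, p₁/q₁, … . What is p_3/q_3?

1958/113

Using pₖ = aₖpₖ₋₁ + pₖ₋₂, qₖ = aₖqₖ₋₁ + qₖ₋₂ (with p₋₁=1, p₋₂=0, q₋₁=0, q₋₂=1):
  k=0: a=17, p=17, q=1
  k=1: a=3, p=52, q=3
  k=2: a=18, p=953, q=55
  k=3: a=2, p=1958, q=113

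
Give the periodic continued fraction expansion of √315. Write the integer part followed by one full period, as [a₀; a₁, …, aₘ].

[17; 1, 2, 1, 34]

a₀ = ⌊√315⌋ = 17.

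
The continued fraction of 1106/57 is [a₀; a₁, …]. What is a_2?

1106 = 19·57 + 23   →  a_0 = 19
57 = 2·23 + 11   →  a_1 = 2
23 = 2·11 + 1   →  a_2 = 2

2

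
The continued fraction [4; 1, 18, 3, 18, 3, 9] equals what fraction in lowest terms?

149863/30286

Using pₖ = aₖpₖ₋₁ + pₖ₋₂ and qₖ = aₖqₖ₋₁ + qₖ₋₂:
  k=0: a=4, p=4, q=1
  k=1: a=1, p=5, q=1
  k=2: a=18, p=94, q=19
  k=3: a=3, p=287, q=58
  k=4: a=18, p=5260, q=1063
  k=5: a=3, p=16067, q=3247
  k=6: a=9, p=149863, q=30286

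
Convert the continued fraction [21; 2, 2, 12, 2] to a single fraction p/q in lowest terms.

2761/129

Using pₖ = aₖpₖ₋₁ + pₖ₋₂ and qₖ = aₖqₖ₋₁ + qₖ₋₂:
  k=0: a=21, p=21, q=1
  k=1: a=2, p=43, q=2
  k=2: a=2, p=107, q=5
  k=3: a=12, p=1327, q=62
  k=4: a=2, p=2761, q=129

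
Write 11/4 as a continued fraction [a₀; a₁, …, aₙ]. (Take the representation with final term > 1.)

[2; 1, 3]

11 = 2×4 + 3
4 = 1×3 + 1
3 = 3×1 + 0  (stop)
So 11/4 = [2; 1, 3].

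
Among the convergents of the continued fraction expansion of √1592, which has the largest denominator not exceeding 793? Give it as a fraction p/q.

√1592 = [39; 1, 8, 1, 78, …] (period length 4).
Convergents:
  p_0/q_0 = 39/1
  p_1/q_1 = 40/1
  p_2/q_2 = 359/9
  p_3/q_3 = 399/10
  p_4/q_4 = 31481/789
  p_5/q_5 = 31880/799
q_4 = 789 ≤ 793 < 799 = q_5, so the answer is 31481/789.

31481/789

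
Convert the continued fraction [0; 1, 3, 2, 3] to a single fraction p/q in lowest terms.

24/31

Fold from the inside: start with 3/1.
  2 + 1/3 = 7/3
  3 + 3/7 = 24/7
  1 + 7/24 = 31/24
  0 + 24/31 = 24/31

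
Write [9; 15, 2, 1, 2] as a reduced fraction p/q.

Fold from the inside: start with 2/1.
  1 + 1/2 = 3/2
  2 + 2/3 = 8/3
  15 + 3/8 = 123/8
  9 + 8/123 = 1115/123

1115/123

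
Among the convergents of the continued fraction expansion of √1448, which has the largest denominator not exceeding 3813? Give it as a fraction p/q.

√1448 = [38; 19, 76, …] (period length 2).
Convergents:
  p_0/q_0 = 38/1
  p_1/q_1 = 723/19
  p_2/q_2 = 54986/1445
  p_3/q_3 = 1045457/27474
q_2 = 1445 ≤ 3813 < 27474 = q_3, so the answer is 54986/1445.

54986/1445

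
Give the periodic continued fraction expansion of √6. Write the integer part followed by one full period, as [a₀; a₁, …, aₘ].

[2; 2, 4]

a₀ = ⌊√6⌋ = 2.
With m₀=0, d₀=1 and mₖ₊₁ = dₖaₖ − mₖ, dₖ₊₁ = (n − mₖ₊₁²)/dₖ, aₖ₊₁ = ⌊(a₀+mₖ₊₁)/dₖ₊₁⌋:
  k=1: m=2, d=2, a=2
  k=2: m=2, d=1, a=4
d=1 and a=2a₀=4 at k=2, so the next step gives (m, d) = (2, 2) again — its k=1 value — and the period has length 2.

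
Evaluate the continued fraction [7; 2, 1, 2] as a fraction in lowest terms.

Fold from the inside: start with 2/1.
  1 + 1/2 = 3/2
  2 + 2/3 = 8/3
  7 + 3/8 = 59/8

59/8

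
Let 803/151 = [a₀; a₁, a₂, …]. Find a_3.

803 = 5·151 + 48   →  a_0 = 5
151 = 3·48 + 7   →  a_1 = 3
48 = 6·7 + 6   →  a_2 = 6
7 = 1·6 + 1   →  a_3 = 1

1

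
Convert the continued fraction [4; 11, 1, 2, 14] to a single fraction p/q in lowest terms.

2051/502

Using pₖ = aₖpₖ₋₁ + pₖ₋₂ and qₖ = aₖqₖ₋₁ + qₖ₋₂:
  k=0: a=4, p=4, q=1
  k=1: a=11, p=45, q=11
  k=2: a=1, p=49, q=12
  k=3: a=2, p=143, q=35
  k=4: a=14, p=2051, q=502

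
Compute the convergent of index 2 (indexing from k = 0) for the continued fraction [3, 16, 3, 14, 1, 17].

Using pₖ = aₖpₖ₋₁ + pₖ₋₂, qₖ = aₖqₖ₋₁ + qₖ₋₂ (with p₋₁=1, p₋₂=0, q₋₁=0, q₋₂=1):
  k=0: a=3, p=3, q=1
  k=1: a=16, p=49, q=16
  k=2: a=3, p=150, q=49

150/49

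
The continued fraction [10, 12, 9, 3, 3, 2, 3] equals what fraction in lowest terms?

Using pₖ = aₖpₖ₋₁ + pₖ₋₂ and qₖ = aₖqₖ₋₁ + qₖ₋₂:
  k=0: a=10, p=10, q=1
  k=1: a=12, p=121, q=12
  k=2: a=9, p=1099, q=109
  k=3: a=3, p=3418, q=339
  k=4: a=3, p=11353, q=1126
  k=5: a=2, p=26124, q=2591
  k=6: a=3, p=89725, q=8899

89725/8899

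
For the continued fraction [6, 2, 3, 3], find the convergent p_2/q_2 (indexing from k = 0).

45/7

Using pₖ = aₖpₖ₋₁ + pₖ₋₂, qₖ = aₖqₖ₋₁ + qₖ₋₂ (with p₋₁=1, p₋₂=0, q₋₁=0, q₋₂=1):
  k=0: a=6, p=6, q=1
  k=1: a=2, p=13, q=2
  k=2: a=3, p=45, q=7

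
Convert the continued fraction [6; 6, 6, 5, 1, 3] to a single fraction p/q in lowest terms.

Using pₖ = aₖpₖ₋₁ + pₖ₋₂ and qₖ = aₖqₖ₋₁ + qₖ₋₂:
  k=0: a=6, p=6, q=1
  k=1: a=6, p=37, q=6
  k=2: a=6, p=228, q=37
  k=3: a=5, p=1177, q=191
  k=4: a=1, p=1405, q=228
  k=5: a=3, p=5392, q=875

5392/875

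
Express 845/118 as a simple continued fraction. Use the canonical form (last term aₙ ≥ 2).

[7; 6, 4, 1, 3]

845 = 7·118 + 19
118 = 6·19 + 4
19 = 4·4 + 3
4 = 1·3 + 1
3 = 3·1 + 0  (stop)
So 845/118 = [7; 6, 4, 1, 3].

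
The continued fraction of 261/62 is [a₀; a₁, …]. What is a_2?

261 = 4·62 + 13   →  a_0 = 4
62 = 4·13 + 10   →  a_1 = 4
13 = 1·10 + 3   →  a_2 = 1

1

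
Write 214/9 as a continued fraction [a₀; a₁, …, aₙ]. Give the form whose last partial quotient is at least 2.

[23; 1, 3, 2]

214 = 23*9 + 7
9 = 1*7 + 2
7 = 3*2 + 1
2 = 2*1 + 0  (stop)
So 214/9 = [23; 1, 3, 2].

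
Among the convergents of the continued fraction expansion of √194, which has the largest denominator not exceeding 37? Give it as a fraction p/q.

195/14

√194 = [13; 1, 12, 1, 26, …] (period length 4).
Convergents:
  p_0/q_0 = 13/1
  p_1/q_1 = 14/1
  p_2/q_2 = 181/13
  p_3/q_3 = 195/14
  p_4/q_4 = 5251/377
q_3 = 14 ≤ 37 < 377 = q_4, so the answer is 195/14.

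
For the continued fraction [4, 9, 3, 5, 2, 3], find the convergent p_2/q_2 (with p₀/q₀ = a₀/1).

115/28

Using pₖ = aₖpₖ₋₁ + pₖ₋₂, qₖ = aₖqₖ₋₁ + qₖ₋₂ (with p₋₁=1, p₋₂=0, q₋₁=0, q₋₂=1):
  k=0: a=4, p=4, q=1
  k=1: a=9, p=37, q=9
  k=2: a=3, p=115, q=28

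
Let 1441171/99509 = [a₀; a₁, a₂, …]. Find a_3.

1441171 = 14·99509 + 48045   →  a_0 = 14
99509 = 2·48045 + 3419   →  a_1 = 2
48045 = 14·3419 + 179   →  a_2 = 14
3419 = 19·179 + 18   →  a_3 = 19

19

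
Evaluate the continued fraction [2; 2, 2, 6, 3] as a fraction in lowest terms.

243/101

Using pₖ = aₖpₖ₋₁ + pₖ₋₂ and qₖ = aₖqₖ₋₁ + qₖ₋₂:
  k=0: a=2, p=2, q=1
  k=1: a=2, p=5, q=2
  k=2: a=2, p=12, q=5
  k=3: a=6, p=77, q=32
  k=4: a=3, p=243, q=101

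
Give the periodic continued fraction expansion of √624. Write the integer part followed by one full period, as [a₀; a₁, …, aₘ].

[24; 1, 48]

a₀ = ⌊√624⌋ = 24.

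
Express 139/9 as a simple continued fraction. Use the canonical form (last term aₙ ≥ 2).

[15; 2, 4]

139 = 15*9 + 4
9 = 2*4 + 1
4 = 4*1 + 0  (stop)
So 139/9 = [15; 2, 4].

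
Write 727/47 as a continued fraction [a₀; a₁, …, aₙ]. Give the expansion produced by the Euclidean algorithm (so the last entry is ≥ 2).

727 = 15·47 + 22
47 = 2·22 + 3
22 = 7·3 + 1
3 = 3·1 + 0  (stop)
So 727/47 = [15; 2, 7, 3].

[15; 2, 7, 3]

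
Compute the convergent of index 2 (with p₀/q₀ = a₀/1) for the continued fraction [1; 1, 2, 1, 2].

5/3

Using pₖ = aₖpₖ₋₁ + pₖ₋₂, qₖ = aₖqₖ₋₁ + qₖ₋₂ (with p₋₁=1, p₋₂=0, q₋₁=0, q₋₂=1):
  k=0: a=1, p=1, q=1
  k=1: a=1, p=2, q=1
  k=2: a=2, p=5, q=3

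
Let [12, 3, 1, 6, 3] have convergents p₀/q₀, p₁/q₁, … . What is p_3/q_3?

Using pₖ = aₖpₖ₋₁ + pₖ₋₂, qₖ = aₖqₖ₋₁ + qₖ₋₂ (with p₋₁=1, p₋₂=0, q₋₁=0, q₋₂=1):
  k=0: a=12, p=12, q=1
  k=1: a=3, p=37, q=3
  k=2: a=1, p=49, q=4
  k=3: a=6, p=331, q=27

331/27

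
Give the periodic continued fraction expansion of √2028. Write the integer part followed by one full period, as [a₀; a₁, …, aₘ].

a₀ = ⌊√2028⌋ = 45.

[45; 30, 90]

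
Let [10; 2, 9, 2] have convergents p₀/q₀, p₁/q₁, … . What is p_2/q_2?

Using pₖ = aₖpₖ₋₁ + pₖ₋₂, qₖ = aₖqₖ₋₁ + qₖ₋₂ (with p₋₁=1, p₋₂=0, q₋₁=0, q₋₂=1):
  k=0: a=10, p=10, q=1
  k=1: a=2, p=21, q=2
  k=2: a=9, p=199, q=19

199/19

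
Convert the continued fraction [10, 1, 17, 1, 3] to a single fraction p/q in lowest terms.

Fold from the inside: start with 3/1.
  1 + 1/3 = 4/3
  17 + 3/4 = 71/4
  1 + 4/71 = 75/71
  10 + 71/75 = 821/75

821/75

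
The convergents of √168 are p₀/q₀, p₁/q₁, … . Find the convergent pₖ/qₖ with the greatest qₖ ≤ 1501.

√168 = [12; 1, 24, …] (period length 2).
Convergents:
  p_0/q_0 = 12/1
  p_1/q_1 = 13/1
  p_2/q_2 = 324/25
  p_3/q_3 = 337/26
  p_4/q_4 = 8412/649
  p_5/q_5 = 8749/675
  p_6/q_6 = 218388/16849
q_5 = 675 ≤ 1501 < 16849 = q_6, so the answer is 8749/675.

8749/675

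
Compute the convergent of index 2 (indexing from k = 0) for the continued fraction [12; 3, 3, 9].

123/10

Using pₖ = aₖpₖ₋₁ + pₖ₋₂, qₖ = aₖqₖ₋₁ + qₖ₋₂ (with p₋₁=1, p₋₂=0, q₋₁=0, q₋₂=1):
  k=0: a=12, p=12, q=1
  k=1: a=3, p=37, q=3
  k=2: a=3, p=123, q=10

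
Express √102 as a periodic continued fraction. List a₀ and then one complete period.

[10; 10, 20]

a₀ = ⌊√102⌋ = 10.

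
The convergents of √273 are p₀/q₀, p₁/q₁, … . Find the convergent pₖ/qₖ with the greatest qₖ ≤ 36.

√273 = [16; 1, 1, 10, 1, 1, 32, …] (period length 6).
Convergents:
  p_0/q_0 = 16/1
  p_1/q_1 = 17/1
  p_2/q_2 = 33/2
  p_3/q_3 = 347/21
  p_4/q_4 = 380/23
  p_5/q_5 = 727/44
q_4 = 23 ≤ 36 < 44 = q_5, so the answer is 380/23.

380/23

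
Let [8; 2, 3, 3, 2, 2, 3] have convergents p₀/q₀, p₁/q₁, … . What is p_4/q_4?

447/53

Using pₖ = aₖpₖ₋₁ + pₖ₋₂, qₖ = aₖqₖ₋₁ + qₖ₋₂ (with p₋₁=1, p₋₂=0, q₋₁=0, q₋₂=1):
  k=0: a=8, p=8, q=1
  k=1: a=2, p=17, q=2
  k=2: a=3, p=59, q=7
  k=3: a=3, p=194, q=23
  k=4: a=2, p=447, q=53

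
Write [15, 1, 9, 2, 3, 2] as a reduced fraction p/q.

2656/167

Using pₖ = aₖpₖ₋₁ + pₖ₋₂ and qₖ = aₖqₖ₋₁ + qₖ₋₂:
  k=0: a=15, p=15, q=1
  k=1: a=1, p=16, q=1
  k=2: a=9, p=159, q=10
  k=3: a=2, p=334, q=21
  k=4: a=3, p=1161, q=73
  k=5: a=2, p=2656, q=167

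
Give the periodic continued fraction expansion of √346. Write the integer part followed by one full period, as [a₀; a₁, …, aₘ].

[18; 1, 1, 1, 1, 36]

a₀ = ⌊√346⌋ = 18.
With m₀=0, d₀=1 and mₖ₊₁ = dₖaₖ − mₖ, dₖ₊₁ = (n − mₖ₊₁²)/dₖ, aₖ₊₁ = ⌊(a₀+mₖ₊₁)/dₖ₊₁⌋:
  k=1: m=18, d=22, a=1
  k=2: m=4, d=15, a=1
  k=3: m=11, d=15, a=1
  k=4: m=4, d=22, a=1
  k=5: m=18, d=1, a=36
d=1 and a=2a₀=36 at k=5, so the next step gives (m, d) = (18, 22) again — its k=1 value — and the period has length 5.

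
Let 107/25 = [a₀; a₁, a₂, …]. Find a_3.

1

107 = 4·25 + 7   →  a_0 = 4
25 = 3·7 + 4   →  a_1 = 3
7 = 1·4 + 3   →  a_2 = 1
4 = 1·3 + 1   →  a_3 = 1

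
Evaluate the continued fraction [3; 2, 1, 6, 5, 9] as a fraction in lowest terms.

Using pₖ = aₖpₖ₋₁ + pₖ₋₂ and qₖ = aₖqₖ₋₁ + qₖ₋₂:
  k=0: a=3, p=3, q=1
  k=1: a=2, p=7, q=2
  k=2: a=1, p=10, q=3
  k=3: a=6, p=67, q=20
  k=4: a=5, p=345, q=103
  k=5: a=9, p=3172, q=947

3172/947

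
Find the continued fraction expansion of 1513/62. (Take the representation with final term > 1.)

1513 = 24×62 + 25
62 = 2×25 + 12
25 = 2×12 + 1
12 = 12×1 + 0  (stop)
So 1513/62 = [24; 2, 2, 12].

[24; 2, 2, 12]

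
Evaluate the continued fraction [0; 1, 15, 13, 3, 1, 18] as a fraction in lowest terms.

Fold from the inside: start with 18/1.
  1 + 1/18 = 19/18
  3 + 18/19 = 75/19
  13 + 19/75 = 994/75
  15 + 75/994 = 14985/994
  1 + 994/14985 = 15979/14985
  0 + 14985/15979 = 14985/15979

14985/15979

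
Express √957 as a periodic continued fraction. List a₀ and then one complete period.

[30; 1, 14, 2, 14, 1, 60]

a₀ = ⌊√957⌋ = 30.
With m₀=0, d₀=1 and mₖ₊₁ = dₖaₖ − mₖ, dₖ₊₁ = (n − mₖ₊₁²)/dₖ, aₖ₊₁ = ⌊(a₀+mₖ₊₁)/dₖ₊₁⌋:
  k=1: m=30, d=57, a=1
  k=2: m=27, d=4, a=14
  k=3: m=29, d=29, a=2
  k=4: m=29, d=4, a=14
  k=5: m=27, d=57, a=1
  k=6: m=30, d=1, a=60
d=1 and a=2a₀=60 at k=6, so the next step gives (m, d) = (30, 57) again — its k=1 value — and the period has length 6.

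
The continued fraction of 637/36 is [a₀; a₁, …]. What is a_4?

637 = 17·36 + 25   →  a_0 = 17
36 = 1·25 + 11   →  a_1 = 1
25 = 2·11 + 3   →  a_2 = 2
11 = 3·3 + 2   →  a_3 = 3
3 = 1·2 + 1   →  a_4 = 1

1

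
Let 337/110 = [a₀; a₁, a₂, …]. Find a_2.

337 = 3·110 + 7   →  a_0 = 3
110 = 15·7 + 5   →  a_1 = 15
7 = 1·5 + 2   →  a_2 = 1

1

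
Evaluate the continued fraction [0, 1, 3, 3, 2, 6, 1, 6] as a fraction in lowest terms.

Fold from the inside: start with 6/1.
  1 + 1/6 = 7/6
  6 + 6/7 = 48/7
  2 + 7/48 = 103/48
  3 + 48/103 = 357/103
  3 + 103/357 = 1174/357
  1 + 357/1174 = 1531/1174
  0 + 1174/1531 = 1174/1531

1174/1531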